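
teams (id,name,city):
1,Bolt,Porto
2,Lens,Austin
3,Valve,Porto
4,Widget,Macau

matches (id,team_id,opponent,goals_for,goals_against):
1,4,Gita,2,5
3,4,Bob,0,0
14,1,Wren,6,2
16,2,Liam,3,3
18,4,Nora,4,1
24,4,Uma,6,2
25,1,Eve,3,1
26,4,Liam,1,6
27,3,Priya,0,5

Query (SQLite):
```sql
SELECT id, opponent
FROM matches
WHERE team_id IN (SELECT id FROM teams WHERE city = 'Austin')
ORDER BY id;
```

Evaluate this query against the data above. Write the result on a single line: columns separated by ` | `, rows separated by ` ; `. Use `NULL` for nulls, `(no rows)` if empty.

16 | Liam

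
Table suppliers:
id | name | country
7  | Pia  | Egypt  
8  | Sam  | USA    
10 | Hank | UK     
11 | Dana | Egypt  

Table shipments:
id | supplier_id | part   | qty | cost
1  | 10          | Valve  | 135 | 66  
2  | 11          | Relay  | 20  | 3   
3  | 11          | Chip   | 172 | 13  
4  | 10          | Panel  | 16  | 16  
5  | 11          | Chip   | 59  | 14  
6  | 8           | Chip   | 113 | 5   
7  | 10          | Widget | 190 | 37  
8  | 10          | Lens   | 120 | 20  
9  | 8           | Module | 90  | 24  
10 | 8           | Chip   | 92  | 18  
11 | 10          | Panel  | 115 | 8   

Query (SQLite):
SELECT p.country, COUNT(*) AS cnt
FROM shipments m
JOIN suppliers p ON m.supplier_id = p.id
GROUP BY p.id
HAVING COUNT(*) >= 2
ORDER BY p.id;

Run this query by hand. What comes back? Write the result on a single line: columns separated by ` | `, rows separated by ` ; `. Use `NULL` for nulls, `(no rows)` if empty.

Join each shipments row to its suppliers via supplier_id.
Group joined rows by suppliers.id; compute COUNT(*) per group.
HAVING: keep groups with count ≥ 2.
  8: ids {6, 9, 10} → COUNT(*)=3
  10: ids {1, 4, 7, 8, 11} → COUNT(*)=5
  11: ids {2, 3, 5} → COUNT(*)=3

USA | 3 ; UK | 5 ; Egypt | 3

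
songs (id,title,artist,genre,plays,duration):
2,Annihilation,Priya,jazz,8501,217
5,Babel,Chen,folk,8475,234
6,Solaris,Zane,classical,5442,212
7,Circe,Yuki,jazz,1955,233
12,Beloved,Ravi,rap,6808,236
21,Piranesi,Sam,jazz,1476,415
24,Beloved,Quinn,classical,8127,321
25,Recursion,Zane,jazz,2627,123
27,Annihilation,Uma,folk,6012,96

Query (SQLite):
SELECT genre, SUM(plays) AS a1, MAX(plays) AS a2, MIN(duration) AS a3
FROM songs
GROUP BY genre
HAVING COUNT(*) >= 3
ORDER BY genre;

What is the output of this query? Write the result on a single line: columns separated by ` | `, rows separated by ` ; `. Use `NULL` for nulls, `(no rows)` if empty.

jazz | 14559 | 8501 | 123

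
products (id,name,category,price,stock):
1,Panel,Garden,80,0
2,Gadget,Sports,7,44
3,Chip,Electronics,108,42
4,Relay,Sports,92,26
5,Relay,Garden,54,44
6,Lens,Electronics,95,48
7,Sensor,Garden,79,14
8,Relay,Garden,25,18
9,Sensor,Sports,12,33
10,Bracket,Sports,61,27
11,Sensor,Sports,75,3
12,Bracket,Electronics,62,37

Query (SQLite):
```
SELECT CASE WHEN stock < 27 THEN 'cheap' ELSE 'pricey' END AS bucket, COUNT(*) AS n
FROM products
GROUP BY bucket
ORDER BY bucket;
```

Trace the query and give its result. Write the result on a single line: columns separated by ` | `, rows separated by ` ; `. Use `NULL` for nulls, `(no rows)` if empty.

Bucket rows by stock < 27 → 'cheap' else 'pricey'; count each bucket.

cheap | 5 ; pricey | 7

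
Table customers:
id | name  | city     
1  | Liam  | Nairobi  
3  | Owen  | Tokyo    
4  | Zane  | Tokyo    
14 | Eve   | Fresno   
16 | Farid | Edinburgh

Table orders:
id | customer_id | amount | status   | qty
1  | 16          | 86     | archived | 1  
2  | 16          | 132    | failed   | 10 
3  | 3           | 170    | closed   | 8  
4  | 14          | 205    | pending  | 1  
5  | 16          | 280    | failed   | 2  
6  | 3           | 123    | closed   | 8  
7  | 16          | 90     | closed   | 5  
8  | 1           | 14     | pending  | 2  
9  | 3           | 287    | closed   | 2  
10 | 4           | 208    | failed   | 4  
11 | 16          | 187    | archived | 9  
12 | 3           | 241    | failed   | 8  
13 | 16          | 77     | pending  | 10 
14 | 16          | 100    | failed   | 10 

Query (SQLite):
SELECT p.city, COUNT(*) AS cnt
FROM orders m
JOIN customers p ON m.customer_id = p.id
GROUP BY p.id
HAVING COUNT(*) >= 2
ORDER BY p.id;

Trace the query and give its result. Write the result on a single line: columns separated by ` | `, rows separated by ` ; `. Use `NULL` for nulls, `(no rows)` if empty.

Tokyo | 4 ; Edinburgh | 7

Join each orders row to its customers via customer_id.
Group joined rows by customers.id; compute COUNT(*) per group.
HAVING: keep groups with count ≥ 2.
  1: ids {8} → COUNT(*)=1
  3: ids {3, 6, 9, 12} → COUNT(*)=4
  4: ids {10} → COUNT(*)=1
  14: ids {4} → COUNT(*)=1
  16: ids {1, 2, 5, 7, 11, 13, 14} → COUNT(*)=7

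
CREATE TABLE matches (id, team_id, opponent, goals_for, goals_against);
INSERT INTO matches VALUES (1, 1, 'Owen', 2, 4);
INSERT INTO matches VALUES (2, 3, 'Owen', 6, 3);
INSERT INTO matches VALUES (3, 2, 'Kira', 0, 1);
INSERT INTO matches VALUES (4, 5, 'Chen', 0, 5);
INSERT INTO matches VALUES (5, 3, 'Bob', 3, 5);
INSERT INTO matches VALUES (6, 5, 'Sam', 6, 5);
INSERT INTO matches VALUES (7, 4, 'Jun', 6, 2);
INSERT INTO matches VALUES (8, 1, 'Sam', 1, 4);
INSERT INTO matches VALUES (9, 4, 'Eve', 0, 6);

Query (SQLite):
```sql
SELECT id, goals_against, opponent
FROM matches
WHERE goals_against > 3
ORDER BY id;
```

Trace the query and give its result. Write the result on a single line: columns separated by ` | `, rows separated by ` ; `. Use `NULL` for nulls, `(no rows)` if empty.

goals_against > 3: ids {1, 4, 5, 6, 8, 9}

1 | 4 | Owen ; 4 | 5 | Chen ; 5 | 5 | Bob ; 6 | 5 | Sam ; 8 | 4 | Sam ; 9 | 6 | Eve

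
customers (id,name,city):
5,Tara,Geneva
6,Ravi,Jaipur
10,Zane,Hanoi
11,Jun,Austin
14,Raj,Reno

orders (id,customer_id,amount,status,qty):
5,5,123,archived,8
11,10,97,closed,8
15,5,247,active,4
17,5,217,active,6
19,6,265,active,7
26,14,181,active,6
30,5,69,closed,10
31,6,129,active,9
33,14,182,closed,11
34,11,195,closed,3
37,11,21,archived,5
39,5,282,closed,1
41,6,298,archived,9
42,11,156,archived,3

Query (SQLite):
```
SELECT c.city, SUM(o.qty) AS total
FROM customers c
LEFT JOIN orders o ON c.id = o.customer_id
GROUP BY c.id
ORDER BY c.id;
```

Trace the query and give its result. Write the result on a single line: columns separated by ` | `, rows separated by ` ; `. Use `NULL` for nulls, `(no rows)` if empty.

LEFT JOIN keeps every customers row; unmatched ones get NULL for orders columns.
Group by customers.id and compute SUM(o.qty). SUM over an all-NULL group is NULL.
  5: ids {5, 15, 17, 30, 39} → SUM(o.qty)=29
  6: ids {19, 31, 41} → SUM(o.qty)=25
  10: ids {11} → SUM(o.qty)=8
  11: ids {34, 37, 42} → SUM(o.qty)=11
  14: ids {26, 33} → SUM(o.qty)=17

Geneva | 29 ; Jaipur | 25 ; Hanoi | 8 ; Austin | 11 ; Reno | 17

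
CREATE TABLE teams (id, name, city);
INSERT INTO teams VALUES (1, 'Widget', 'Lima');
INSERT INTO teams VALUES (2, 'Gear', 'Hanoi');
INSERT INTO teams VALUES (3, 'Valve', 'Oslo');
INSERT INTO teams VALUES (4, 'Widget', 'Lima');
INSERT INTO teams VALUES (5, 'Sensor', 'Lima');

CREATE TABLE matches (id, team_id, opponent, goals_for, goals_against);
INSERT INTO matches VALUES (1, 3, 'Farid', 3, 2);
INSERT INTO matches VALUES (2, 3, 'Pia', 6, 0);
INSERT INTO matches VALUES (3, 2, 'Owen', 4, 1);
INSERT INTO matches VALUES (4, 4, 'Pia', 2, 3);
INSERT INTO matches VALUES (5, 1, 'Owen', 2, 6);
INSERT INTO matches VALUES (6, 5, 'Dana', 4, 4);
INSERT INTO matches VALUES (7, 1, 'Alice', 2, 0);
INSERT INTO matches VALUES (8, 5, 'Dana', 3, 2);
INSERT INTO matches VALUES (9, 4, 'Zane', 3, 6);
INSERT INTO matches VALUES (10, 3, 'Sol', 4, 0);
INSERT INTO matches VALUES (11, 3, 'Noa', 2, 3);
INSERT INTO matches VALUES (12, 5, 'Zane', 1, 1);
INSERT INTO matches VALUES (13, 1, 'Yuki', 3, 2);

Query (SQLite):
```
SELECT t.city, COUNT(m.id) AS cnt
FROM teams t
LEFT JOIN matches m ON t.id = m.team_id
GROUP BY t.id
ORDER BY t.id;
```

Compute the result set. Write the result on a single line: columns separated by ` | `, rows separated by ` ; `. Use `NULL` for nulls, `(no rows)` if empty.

Lima | 3 ; Hanoi | 1 ; Oslo | 4 ; Lima | 2 ; Lima | 3

LEFT JOIN keeps every teams row; unmatched ones get NULL for matches columns.
Group by teams.id and compute COUNT(m.id). COUNT(col) of an all-NULL group is 0.
  1: ids {5, 7, 13} → COUNT(m.id)=3
  2: ids {3} → COUNT(m.id)=1
  3: ids {1, 2, 10, 11} → COUNT(m.id)=4
  4: ids {4, 9} → COUNT(m.id)=2
  5: ids {6, 8, 12} → COUNT(m.id)=3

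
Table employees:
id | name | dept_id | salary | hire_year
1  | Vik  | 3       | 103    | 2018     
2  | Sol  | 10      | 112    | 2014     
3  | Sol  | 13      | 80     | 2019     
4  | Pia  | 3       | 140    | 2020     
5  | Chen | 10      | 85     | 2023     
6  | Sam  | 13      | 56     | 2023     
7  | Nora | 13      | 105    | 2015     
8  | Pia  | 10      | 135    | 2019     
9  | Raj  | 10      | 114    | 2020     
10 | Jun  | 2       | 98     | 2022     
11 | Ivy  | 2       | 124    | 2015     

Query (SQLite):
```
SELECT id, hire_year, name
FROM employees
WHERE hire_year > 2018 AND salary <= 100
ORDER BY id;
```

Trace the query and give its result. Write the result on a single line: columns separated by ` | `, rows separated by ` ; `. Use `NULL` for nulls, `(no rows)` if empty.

3 | 2019 | Sol ; 5 | 2023 | Chen ; 6 | 2023 | Sam ; 10 | 2022 | Jun

hire_year > 2018: ids {3, 4, 5, 6, 8, 9, 10}
salary <= 100: ids {3, 5, 6, 10}
Combine with AND.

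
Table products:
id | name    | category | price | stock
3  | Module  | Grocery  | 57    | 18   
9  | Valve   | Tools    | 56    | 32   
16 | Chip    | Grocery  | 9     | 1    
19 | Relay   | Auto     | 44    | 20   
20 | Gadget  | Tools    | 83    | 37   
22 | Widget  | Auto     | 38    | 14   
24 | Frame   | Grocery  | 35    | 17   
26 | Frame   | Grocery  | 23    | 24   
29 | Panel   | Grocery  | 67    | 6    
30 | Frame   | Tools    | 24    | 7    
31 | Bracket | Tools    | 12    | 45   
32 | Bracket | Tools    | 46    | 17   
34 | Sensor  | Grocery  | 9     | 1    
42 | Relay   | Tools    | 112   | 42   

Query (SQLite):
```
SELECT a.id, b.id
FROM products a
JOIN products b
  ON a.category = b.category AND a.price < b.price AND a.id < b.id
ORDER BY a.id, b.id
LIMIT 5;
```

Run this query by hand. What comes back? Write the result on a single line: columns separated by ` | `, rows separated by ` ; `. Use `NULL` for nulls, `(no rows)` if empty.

3 | 29 ; 9 | 20 ; 9 | 42 ; 16 | 24 ; 16 | 26

Pairs (a,b) with same category, a.price < b.price, a.id < b.id.
category groups: Auto:{19,22} Grocery:{3,16,24,26,29,34} Tools:{9,20,30,31,32,42}
Ordered by (a.id, b.id); first 5.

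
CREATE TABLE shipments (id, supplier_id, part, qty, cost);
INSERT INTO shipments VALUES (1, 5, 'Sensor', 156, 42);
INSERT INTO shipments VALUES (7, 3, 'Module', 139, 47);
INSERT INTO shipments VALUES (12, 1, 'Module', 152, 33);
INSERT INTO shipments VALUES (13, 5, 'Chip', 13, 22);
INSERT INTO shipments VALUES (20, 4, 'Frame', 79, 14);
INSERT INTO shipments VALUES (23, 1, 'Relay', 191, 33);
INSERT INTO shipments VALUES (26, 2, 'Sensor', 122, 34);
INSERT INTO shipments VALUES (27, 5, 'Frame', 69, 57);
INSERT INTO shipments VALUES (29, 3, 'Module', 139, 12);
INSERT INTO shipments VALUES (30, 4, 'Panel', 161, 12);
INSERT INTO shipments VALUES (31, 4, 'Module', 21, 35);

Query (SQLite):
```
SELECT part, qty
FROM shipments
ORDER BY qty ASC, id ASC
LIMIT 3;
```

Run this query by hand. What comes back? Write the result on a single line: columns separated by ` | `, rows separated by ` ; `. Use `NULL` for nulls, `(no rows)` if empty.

Sort by qty asc, tiebreak id asc: (13, id=13), (21, id=31), (69, id=27), (79, id=20), (122, id=26), (139, id=7) …. Take first 3.

Chip | 13 ; Module | 21 ; Frame | 69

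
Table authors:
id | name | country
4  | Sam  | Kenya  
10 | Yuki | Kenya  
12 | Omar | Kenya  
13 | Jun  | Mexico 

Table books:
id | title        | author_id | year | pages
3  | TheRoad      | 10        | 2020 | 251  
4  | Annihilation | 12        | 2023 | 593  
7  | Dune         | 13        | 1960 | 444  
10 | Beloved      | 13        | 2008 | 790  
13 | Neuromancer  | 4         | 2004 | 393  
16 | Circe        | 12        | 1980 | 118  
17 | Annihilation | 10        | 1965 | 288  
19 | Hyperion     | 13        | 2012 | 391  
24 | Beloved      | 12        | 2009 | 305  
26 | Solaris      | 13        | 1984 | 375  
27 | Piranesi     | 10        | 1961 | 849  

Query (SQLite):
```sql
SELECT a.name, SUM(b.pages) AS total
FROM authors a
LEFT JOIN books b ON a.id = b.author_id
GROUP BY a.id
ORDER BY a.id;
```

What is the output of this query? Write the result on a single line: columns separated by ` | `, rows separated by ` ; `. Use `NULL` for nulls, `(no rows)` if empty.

LEFT JOIN keeps every authors row; unmatched ones get NULL for books columns.
Group by authors.id and compute SUM(b.pages). SUM over an all-NULL group is NULL.
  4: ids {13} → SUM(b.pages)=393
  10: ids {3, 17, 27} → SUM(b.pages)=1388
  12: ids {4, 16, 24} → SUM(b.pages)=1016
  13: ids {7, 10, 19, 26} → SUM(b.pages)=2000

Sam | 393 ; Yuki | 1388 ; Omar | 1016 ; Jun | 2000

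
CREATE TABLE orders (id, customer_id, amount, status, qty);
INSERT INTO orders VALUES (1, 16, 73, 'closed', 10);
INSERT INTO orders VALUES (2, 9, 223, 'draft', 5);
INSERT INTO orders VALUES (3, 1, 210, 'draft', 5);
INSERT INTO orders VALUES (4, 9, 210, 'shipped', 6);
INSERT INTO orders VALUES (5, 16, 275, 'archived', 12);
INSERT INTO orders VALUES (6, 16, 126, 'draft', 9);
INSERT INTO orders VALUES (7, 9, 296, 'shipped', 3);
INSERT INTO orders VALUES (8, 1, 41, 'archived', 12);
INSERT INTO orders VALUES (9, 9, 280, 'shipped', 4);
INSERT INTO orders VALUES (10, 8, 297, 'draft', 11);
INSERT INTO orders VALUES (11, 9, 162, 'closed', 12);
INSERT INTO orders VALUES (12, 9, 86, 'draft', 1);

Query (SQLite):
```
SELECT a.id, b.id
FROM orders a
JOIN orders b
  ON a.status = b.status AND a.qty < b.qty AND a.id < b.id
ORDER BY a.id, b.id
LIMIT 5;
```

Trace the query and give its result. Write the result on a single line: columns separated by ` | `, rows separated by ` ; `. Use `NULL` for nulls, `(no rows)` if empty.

Pairs (a,b) with same status, a.qty < b.qty, a.id < b.id.
status groups: archived:{5,8} closed:{1,11} draft:{2,3,6,10,12} shipped:{4,7,9}
Ordered by (a.id, b.id); first 5.

1 | 11 ; 2 | 6 ; 2 | 10 ; 3 | 6 ; 3 | 10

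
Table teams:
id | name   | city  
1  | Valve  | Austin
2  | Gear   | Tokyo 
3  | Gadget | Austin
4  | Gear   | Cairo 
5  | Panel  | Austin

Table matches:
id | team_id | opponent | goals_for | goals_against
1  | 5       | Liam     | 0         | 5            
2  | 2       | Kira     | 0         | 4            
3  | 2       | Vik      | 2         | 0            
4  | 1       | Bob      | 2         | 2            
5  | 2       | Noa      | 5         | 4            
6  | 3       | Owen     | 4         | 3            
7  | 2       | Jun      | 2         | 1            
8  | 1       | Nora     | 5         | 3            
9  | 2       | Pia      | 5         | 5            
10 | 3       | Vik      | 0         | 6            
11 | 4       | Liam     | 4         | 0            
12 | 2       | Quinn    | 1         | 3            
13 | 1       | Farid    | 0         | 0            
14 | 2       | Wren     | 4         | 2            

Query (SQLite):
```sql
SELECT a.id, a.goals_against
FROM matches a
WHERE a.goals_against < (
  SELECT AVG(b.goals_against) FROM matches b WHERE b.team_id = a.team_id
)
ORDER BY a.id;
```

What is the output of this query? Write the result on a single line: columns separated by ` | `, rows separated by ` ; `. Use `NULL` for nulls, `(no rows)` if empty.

3 | 0 ; 6 | 3 ; 7 | 1 ; 13 | 0 ; 14 | 2

For each matches row a, compute AVG(goals_against) over rows sharing a.team_id.
Keep row a if a.goals_against < that per-group AVG.
  team_id=1: AVG(goals_against) = 1.666667
  team_id=2: AVG(goals_against) = 2.714286
  team_id=3: AVG(goals_against) = 4.5
  team_id=4: AVG(goals_against) = 0.0
  team_id=5: AVG(goals_against) = 5.0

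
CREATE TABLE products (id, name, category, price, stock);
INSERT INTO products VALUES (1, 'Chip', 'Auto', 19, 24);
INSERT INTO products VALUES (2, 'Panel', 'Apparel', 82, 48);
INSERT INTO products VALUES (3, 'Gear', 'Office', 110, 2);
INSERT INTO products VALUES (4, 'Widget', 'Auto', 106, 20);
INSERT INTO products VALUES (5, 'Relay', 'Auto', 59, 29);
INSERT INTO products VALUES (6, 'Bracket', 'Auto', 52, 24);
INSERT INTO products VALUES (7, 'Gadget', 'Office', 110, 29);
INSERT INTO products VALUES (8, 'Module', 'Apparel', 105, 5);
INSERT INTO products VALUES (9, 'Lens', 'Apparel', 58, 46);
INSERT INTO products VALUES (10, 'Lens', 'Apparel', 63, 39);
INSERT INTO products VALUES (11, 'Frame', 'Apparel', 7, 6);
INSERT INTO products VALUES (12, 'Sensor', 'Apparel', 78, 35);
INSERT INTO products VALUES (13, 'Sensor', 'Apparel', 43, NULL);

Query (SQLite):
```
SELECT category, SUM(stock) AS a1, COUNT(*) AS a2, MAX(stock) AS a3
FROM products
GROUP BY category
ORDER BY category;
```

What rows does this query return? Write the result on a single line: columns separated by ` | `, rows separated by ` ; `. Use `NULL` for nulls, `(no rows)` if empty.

Group products by category.
Per group compute: SUM(stock), COUNT(*), MAX(stock).
  Apparel: ids {2, 8, 9, 10, 11, 12, 13} → SUM(stock)=179, COUNT(*)=7, MAX(stock)=48
  Auto: ids {1, 4, 5, 6} → SUM(stock)=97, COUNT(*)=4, MAX(stock)=29
  Office: ids {3, 7} → SUM(stock)=31, COUNT(*)=2, MAX(stock)=29

Apparel | 179 | 7 | 48 ; Auto | 97 | 4 | 29 ; Office | 31 | 2 | 29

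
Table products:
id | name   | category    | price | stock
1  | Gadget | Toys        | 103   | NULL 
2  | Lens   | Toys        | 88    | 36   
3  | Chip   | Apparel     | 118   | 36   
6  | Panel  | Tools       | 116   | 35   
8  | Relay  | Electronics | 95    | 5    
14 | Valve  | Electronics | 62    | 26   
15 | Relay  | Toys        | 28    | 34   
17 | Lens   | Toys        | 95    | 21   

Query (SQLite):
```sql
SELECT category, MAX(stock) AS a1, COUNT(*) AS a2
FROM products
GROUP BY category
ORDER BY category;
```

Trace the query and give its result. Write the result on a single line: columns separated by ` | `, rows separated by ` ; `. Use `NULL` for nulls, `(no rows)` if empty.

Group products by category.
Per group compute: MAX(stock), COUNT(*).
  Apparel: ids {3} → MAX(stock)=36, COUNT(*)=1
  Electronics: ids {8, 14} → MAX(stock)=26, COUNT(*)=2
  Tools: ids {6} → MAX(stock)=35, COUNT(*)=1
  Toys: ids {1, 2, 15, 17} → MAX(stock)=36, COUNT(*)=4

Apparel | 36 | 1 ; Electronics | 26 | 2 ; Tools | 35 | 1 ; Toys | 36 | 4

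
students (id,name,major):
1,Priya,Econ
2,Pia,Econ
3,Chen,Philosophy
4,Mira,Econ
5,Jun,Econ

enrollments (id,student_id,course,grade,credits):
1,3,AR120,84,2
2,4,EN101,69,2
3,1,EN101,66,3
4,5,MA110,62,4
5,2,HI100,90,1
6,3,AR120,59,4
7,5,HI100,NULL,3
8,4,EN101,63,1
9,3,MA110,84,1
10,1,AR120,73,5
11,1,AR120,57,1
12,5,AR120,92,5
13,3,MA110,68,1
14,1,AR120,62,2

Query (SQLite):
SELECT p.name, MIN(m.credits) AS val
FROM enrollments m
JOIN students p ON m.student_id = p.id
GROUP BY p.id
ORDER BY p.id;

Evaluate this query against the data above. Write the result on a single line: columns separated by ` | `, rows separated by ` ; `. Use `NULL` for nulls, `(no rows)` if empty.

Priya | 1 ; Pia | 1 ; Chen | 1 ; Mira | 1 ; Jun | 3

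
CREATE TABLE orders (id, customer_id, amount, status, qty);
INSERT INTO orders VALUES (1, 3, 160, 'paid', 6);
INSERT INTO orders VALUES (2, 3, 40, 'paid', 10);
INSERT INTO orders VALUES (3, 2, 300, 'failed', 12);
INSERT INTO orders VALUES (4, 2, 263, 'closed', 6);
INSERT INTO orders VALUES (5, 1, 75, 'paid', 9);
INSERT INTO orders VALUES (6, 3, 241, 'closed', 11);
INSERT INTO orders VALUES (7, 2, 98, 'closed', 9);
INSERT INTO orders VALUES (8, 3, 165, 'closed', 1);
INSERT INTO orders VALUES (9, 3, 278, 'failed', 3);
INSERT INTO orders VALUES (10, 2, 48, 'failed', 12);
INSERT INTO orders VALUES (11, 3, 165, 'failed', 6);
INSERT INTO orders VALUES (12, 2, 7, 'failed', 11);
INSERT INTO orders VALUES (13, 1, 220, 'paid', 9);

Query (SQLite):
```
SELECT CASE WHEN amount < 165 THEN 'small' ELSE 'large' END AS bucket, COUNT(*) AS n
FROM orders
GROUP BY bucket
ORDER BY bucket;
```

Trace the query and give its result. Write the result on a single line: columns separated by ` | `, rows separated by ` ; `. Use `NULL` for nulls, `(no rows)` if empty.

Bucket rows by amount < 165 → 'small' else 'large'; count each bucket.

large | 7 ; small | 6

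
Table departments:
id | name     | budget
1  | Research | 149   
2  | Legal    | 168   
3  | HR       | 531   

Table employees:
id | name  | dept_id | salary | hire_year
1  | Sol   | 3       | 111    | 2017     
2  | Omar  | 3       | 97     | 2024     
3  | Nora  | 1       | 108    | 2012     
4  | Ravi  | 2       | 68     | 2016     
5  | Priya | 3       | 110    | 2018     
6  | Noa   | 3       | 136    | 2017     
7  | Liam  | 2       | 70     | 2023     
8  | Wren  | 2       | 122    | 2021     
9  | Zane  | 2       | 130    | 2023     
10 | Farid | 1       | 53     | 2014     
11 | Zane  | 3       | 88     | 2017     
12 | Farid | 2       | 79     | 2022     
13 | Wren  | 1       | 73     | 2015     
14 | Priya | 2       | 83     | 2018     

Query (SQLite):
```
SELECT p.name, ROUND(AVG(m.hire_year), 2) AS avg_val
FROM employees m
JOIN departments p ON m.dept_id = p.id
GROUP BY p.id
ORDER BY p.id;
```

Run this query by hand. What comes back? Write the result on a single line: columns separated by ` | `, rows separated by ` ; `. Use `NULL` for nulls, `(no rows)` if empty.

Join each employees row to its departments via dept_id.
Group joined rows by departments.id; compute ROUND(AVG(m.hire_year), 2) per group.
  1: ids {3, 10, 13} → ROUND(AVG(m.hire_year), 2)=2013.67
  2: ids {4, 7, 8, 9, 12, 14} → ROUND(AVG(m.hire_year), 2)=2020.5
  3: ids {1, 2, 5, 6, 11} → ROUND(AVG(m.hire_year), 2)=2018.6

Research | 2013.67 ; Legal | 2020.5 ; HR | 2018.6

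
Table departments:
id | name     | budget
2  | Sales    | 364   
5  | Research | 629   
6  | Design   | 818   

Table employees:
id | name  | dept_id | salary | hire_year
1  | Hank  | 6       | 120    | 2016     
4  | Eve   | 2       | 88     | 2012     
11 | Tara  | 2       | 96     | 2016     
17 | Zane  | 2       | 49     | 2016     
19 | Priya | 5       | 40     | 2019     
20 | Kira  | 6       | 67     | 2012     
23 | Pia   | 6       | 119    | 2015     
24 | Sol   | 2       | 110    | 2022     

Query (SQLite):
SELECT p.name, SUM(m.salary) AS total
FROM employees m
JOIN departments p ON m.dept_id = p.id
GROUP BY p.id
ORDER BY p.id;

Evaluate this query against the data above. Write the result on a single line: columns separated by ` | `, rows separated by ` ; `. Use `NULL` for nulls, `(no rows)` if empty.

Join each employees row to its departments via dept_id.
Group joined rows by departments.id; compute SUM(m.salary) per group.
  2: ids {4, 11, 17, 24} → SUM(m.salary)=343
  5: ids {19} → SUM(m.salary)=40
  6: ids {1, 20, 23} → SUM(m.salary)=306

Sales | 343 ; Research | 40 ; Design | 306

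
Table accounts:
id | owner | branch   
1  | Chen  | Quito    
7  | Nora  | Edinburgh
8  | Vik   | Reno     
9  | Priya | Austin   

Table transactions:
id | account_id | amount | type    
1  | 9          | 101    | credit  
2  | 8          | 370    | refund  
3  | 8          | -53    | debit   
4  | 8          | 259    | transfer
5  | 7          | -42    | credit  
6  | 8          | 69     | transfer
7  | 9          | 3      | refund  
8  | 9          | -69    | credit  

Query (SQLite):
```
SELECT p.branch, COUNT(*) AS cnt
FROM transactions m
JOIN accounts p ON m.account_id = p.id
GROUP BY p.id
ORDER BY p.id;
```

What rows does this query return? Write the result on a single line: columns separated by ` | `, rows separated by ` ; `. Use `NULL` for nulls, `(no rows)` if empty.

Join each transactions row to its accounts via account_id.
Group joined rows by accounts.id; compute COUNT(*) per group.
  7: ids {5} → COUNT(*)=1
  8: ids {2, 3, 4, 6} → COUNT(*)=4
  9: ids {1, 7, 8} → COUNT(*)=3

Edinburgh | 1 ; Reno | 4 ; Austin | 3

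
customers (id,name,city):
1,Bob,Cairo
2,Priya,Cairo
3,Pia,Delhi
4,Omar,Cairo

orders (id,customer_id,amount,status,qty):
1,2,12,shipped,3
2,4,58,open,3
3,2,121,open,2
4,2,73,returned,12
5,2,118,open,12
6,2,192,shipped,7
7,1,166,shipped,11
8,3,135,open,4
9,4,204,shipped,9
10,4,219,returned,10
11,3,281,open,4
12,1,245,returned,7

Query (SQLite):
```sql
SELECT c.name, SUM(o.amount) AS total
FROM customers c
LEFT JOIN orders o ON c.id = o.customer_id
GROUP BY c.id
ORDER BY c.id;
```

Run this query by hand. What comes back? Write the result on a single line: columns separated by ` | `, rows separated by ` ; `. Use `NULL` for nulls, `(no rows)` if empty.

Bob | 411 ; Priya | 516 ; Pia | 416 ; Omar | 481

LEFT JOIN keeps every customers row; unmatched ones get NULL for orders columns.
Group by customers.id and compute SUM(o.amount). SUM over an all-NULL group is NULL.
  1: ids {7, 12} → SUM(o.amount)=411
  2: ids {1, 3, 4, 5, 6} → SUM(o.amount)=516
  3: ids {8, 11} → SUM(o.amount)=416
  4: ids {2, 9, 10} → SUM(o.amount)=481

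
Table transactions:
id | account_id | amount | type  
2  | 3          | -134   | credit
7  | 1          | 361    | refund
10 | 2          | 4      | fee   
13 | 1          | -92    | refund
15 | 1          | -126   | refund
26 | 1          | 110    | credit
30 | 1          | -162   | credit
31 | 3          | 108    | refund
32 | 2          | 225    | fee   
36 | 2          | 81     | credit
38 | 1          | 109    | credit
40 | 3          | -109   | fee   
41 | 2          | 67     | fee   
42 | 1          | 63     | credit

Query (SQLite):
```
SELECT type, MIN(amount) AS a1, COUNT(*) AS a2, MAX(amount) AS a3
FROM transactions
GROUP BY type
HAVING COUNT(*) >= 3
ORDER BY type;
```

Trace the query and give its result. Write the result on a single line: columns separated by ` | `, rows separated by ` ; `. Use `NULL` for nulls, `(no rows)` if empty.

credit | -162 | 6 | 110 ; fee | -109 | 4 | 225 ; refund | -126 | 4 | 361

Group transactions by type.
Per group compute: MIN(amount), COUNT(*), MAX(amount).
HAVING: drop groups with fewer than 3 rows.
  credit: ids {2, 26, 30, 36, 38, 42} → MIN(amount)=-162, COUNT(*)=6, MAX(amount)=110
  fee: ids {10, 32, 40, 41} → MIN(amount)=-109, COUNT(*)=4, MAX(amount)=225
  refund: ids {7, 13, 15, 31} → MIN(amount)=-126, COUNT(*)=4, MAX(amount)=361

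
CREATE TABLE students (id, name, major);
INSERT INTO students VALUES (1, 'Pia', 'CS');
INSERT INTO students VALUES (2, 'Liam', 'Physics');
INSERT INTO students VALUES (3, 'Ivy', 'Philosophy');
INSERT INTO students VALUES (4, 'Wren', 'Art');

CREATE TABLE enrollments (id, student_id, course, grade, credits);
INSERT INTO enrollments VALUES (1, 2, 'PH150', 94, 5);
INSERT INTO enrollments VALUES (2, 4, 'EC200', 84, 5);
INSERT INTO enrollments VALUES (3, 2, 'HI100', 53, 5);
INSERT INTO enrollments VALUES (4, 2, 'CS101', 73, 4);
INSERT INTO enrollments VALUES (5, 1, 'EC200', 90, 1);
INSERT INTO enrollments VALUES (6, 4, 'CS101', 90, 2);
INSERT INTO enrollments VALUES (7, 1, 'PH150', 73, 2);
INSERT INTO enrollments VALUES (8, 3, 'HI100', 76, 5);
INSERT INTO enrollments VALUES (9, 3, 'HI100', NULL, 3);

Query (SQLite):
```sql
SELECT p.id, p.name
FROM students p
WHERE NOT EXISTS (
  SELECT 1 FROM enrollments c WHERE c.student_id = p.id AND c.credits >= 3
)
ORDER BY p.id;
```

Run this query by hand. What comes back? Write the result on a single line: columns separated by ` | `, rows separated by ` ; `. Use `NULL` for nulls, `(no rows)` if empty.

1 | Pia

For each students row, check whether any enrollments with matching student_id has credits >= 3.
Keep rows where that is false.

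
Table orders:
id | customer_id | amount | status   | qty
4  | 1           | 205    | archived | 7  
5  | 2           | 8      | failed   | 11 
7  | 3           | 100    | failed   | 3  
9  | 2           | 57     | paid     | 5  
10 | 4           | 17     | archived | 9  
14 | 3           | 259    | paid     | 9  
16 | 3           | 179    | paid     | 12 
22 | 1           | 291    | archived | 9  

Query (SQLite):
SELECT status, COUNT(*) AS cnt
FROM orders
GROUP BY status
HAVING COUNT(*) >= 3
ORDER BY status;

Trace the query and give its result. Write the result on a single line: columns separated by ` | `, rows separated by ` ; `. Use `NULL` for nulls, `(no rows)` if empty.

archived | 3 ; paid | 3

Partition orders by status; compute COUNT(*) within each group.
HAVING: keep groups with count ≥ 3.
  archived: ids {4, 10, 22} → COUNT(*)=3
  failed: ids {5, 7} → COUNT(*)=2
  paid: ids {9, 14, 16} → COUNT(*)=3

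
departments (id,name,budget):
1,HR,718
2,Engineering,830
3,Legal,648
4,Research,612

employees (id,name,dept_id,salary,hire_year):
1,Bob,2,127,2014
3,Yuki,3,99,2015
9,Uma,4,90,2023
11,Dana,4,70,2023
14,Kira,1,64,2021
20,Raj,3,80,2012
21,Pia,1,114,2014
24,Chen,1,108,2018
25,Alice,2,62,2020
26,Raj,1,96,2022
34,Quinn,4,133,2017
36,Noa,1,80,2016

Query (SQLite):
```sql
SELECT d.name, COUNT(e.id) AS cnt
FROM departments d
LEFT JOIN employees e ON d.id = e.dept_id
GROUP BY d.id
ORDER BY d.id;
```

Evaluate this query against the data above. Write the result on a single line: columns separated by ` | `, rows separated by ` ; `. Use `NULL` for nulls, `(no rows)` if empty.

LEFT JOIN keeps every departments row; unmatched ones get NULL for employees columns.
Group by departments.id and compute COUNT(e.id). COUNT(col) of an all-NULL group is 0.
  1: ids {14, 21, 24, 26, 36} → COUNT(e.id)=5
  2: ids {1, 25} → COUNT(e.id)=2
  3: ids {3, 20} → COUNT(e.id)=2
  4: ids {9, 11, 34} → COUNT(e.id)=3

HR | 5 ; Engineering | 2 ; Legal | 2 ; Research | 3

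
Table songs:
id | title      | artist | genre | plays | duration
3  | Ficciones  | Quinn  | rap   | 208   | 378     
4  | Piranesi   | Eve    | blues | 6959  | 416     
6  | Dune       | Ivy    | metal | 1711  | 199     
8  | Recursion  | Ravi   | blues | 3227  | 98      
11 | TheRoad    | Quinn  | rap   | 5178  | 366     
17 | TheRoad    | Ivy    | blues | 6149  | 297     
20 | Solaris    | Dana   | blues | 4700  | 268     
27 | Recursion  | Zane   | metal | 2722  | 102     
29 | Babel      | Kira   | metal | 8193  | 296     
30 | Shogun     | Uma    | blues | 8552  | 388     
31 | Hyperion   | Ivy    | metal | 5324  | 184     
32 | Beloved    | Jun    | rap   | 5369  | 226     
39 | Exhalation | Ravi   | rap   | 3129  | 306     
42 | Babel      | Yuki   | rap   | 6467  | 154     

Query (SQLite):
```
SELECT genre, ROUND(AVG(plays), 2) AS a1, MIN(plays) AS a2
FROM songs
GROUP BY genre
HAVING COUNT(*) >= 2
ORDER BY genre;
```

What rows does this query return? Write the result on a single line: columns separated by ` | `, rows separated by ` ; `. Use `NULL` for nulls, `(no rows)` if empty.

Group songs by genre.
Per group compute: ROUND(AVG(plays), 2), MIN(plays).
HAVING: drop groups with fewer than 2 rows.
  blues: ids {4, 8, 17, 20, 30} → ROUND(AVG(plays), 2)=5917.4, MIN(plays)=3227
  metal: ids {6, 27, 29, 31} → ROUND(AVG(plays), 2)=4487.5, MIN(plays)=1711
  rap: ids {3, 11, 32, 39, 42} → ROUND(AVG(plays), 2)=4070.2, MIN(plays)=208

blues | 5917.4 | 3227 ; metal | 4487.5 | 1711 ; rap | 4070.2 | 208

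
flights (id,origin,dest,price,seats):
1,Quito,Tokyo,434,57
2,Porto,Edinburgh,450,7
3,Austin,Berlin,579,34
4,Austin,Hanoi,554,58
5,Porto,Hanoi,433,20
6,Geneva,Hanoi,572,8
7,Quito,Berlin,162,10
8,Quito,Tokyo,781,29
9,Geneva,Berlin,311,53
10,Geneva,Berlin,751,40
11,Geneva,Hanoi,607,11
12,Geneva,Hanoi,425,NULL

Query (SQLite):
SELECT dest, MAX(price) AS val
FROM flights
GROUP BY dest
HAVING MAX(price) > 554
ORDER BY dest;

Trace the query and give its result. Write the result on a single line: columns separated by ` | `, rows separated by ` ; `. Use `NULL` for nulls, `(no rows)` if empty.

Partition flights by dest; compute MAX(price) within each group.
HAVING: keep groups where MAX(price) > 554.
  Berlin: ids {3, 7, 9, 10} → MAX(price)=751
  Edinburgh: ids {2} → MAX(price)=450
  Hanoi: ids {4, 5, 6, 11, 12} → MAX(price)=607
  Tokyo: ids {1, 8} → MAX(price)=781

Berlin | 751 ; Hanoi | 607 ; Tokyo | 781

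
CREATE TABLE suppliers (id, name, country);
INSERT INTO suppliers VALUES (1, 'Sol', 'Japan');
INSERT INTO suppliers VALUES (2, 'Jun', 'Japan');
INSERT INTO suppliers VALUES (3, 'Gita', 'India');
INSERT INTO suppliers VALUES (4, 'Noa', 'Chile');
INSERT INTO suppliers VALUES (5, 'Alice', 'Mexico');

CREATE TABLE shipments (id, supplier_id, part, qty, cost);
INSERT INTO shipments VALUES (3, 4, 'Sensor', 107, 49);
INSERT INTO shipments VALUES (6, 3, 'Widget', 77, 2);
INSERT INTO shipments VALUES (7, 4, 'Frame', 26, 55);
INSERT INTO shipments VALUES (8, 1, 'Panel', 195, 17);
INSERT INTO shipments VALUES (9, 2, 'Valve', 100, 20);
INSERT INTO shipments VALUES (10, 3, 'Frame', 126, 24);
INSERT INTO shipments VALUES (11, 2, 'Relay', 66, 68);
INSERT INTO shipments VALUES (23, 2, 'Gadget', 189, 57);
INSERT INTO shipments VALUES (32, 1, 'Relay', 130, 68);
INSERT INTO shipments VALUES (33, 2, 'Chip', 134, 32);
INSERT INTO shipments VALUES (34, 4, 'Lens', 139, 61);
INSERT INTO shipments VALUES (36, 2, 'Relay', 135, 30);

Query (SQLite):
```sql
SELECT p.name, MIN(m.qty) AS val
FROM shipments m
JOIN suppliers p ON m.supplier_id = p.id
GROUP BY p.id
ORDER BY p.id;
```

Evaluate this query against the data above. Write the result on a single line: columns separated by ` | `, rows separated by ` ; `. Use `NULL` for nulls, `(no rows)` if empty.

Sol | 130 ; Jun | 66 ; Gita | 77 ; Noa | 26

Join each shipments row to its suppliers via supplier_id.
Group joined rows by suppliers.id; compute MIN(m.qty) per group.
  1: ids {8, 32} → MIN(m.qty)=130
  2: ids {9, 11, 23, 33, 36} → MIN(m.qty)=66
  3: ids {6, 10} → MIN(m.qty)=77
  4: ids {3, 7, 34} → MIN(m.qty)=26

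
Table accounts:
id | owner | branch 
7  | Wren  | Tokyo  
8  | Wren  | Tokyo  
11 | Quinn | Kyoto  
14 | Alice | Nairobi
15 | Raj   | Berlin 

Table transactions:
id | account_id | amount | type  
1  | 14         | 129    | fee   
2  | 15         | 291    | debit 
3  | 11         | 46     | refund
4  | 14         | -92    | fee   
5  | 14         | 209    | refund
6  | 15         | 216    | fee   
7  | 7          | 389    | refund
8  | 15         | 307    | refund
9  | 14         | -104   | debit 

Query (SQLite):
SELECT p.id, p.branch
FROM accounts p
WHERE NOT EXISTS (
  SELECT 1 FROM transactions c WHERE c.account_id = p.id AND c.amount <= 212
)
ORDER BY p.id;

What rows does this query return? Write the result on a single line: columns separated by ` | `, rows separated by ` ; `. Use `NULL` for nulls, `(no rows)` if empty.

7 | Tokyo ; 8 | Tokyo ; 15 | Berlin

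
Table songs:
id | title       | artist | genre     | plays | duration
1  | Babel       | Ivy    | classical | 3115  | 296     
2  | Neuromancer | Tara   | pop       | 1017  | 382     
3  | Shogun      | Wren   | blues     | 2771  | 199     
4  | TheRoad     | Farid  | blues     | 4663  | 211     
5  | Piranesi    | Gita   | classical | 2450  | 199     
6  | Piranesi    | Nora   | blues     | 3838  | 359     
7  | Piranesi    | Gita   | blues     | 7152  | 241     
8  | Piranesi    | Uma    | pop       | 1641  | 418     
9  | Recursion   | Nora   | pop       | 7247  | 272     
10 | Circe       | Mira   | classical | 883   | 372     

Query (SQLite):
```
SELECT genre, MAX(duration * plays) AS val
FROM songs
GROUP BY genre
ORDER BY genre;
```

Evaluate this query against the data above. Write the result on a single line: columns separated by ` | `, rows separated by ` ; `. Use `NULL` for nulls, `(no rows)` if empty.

blues | 1723632 ; classical | 922040 ; pop | 1971184

For each row compute duration * plays.
Group by genre; take MAX of the expression per group.
  blues: ids {3, 4, 6, 7} → MAX(duration * plays)=1723632
  classical: ids {1, 5, 10} → MAX(duration * plays)=922040
  pop: ids {2, 8, 9} → MAX(duration * plays)=1971184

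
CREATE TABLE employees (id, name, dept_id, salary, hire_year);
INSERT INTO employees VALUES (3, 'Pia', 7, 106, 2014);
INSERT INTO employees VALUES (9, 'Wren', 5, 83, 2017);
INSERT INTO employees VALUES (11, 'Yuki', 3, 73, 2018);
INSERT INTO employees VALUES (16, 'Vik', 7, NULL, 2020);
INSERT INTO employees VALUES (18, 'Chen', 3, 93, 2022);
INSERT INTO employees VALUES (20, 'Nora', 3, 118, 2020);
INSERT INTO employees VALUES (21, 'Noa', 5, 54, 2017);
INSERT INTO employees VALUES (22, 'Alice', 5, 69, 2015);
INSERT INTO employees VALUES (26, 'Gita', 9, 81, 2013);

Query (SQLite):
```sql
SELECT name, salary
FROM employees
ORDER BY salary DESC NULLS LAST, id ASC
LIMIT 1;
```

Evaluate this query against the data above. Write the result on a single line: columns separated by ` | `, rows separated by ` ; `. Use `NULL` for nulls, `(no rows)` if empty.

Sort by salary desc, tiebreak id asc: (118, id=20), (106, id=3), (93, id=18), (83, id=9) …. Take first 1.
NULLS LAST: NULL salary rows go after all non-NULL rows (among themselves ordered by id asc).

Nora | 118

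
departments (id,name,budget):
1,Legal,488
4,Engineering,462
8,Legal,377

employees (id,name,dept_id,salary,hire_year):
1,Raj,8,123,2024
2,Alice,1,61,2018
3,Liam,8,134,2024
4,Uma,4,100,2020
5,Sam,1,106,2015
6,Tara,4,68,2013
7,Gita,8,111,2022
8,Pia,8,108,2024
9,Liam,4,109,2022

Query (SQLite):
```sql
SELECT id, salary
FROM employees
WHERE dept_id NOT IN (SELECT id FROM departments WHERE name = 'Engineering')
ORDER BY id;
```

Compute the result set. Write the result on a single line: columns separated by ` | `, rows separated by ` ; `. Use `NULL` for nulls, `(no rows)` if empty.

1 | 123 ; 2 | 61 ; 3 | 134 ; 5 | 106 ; 7 | 111 ; 8 | 108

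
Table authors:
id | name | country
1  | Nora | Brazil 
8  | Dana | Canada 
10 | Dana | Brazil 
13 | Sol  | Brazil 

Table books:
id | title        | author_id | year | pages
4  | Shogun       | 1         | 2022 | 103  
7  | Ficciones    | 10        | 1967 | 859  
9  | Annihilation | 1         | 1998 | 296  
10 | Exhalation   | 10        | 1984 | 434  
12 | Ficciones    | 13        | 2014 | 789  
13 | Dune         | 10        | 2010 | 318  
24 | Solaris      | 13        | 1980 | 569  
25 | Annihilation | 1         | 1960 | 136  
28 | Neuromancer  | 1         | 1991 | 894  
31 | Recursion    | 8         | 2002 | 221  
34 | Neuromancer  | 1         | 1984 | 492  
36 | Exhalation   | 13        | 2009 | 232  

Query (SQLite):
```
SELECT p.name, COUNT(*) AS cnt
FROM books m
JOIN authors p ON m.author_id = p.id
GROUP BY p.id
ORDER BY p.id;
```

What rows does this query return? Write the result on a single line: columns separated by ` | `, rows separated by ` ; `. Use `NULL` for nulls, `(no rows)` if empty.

Nora | 5 ; Dana | 1 ; Dana | 3 ; Sol | 3

Join each books row to its authors via author_id.
Group joined rows by authors.id; compute COUNT(*) per group.
  1: ids {4, 9, 25, 28, 34} → COUNT(*)=5
  8: ids {31} → COUNT(*)=1
  10: ids {7, 10, 13} → COUNT(*)=3
  13: ids {12, 24, 36} → COUNT(*)=3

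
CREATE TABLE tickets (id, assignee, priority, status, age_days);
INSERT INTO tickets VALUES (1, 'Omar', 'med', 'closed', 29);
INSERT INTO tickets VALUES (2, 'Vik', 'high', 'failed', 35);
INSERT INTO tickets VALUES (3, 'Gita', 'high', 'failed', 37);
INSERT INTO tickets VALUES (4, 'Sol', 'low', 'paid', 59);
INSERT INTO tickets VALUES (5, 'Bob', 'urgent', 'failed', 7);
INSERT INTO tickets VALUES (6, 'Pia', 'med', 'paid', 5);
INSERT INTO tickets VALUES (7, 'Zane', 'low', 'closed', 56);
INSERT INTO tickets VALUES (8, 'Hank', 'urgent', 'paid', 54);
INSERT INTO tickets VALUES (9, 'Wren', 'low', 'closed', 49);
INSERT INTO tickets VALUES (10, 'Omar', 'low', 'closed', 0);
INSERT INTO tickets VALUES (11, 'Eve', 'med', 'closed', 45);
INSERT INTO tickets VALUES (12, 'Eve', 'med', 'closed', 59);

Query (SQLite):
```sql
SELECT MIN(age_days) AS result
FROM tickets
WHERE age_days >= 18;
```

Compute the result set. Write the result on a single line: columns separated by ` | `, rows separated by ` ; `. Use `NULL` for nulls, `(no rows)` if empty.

29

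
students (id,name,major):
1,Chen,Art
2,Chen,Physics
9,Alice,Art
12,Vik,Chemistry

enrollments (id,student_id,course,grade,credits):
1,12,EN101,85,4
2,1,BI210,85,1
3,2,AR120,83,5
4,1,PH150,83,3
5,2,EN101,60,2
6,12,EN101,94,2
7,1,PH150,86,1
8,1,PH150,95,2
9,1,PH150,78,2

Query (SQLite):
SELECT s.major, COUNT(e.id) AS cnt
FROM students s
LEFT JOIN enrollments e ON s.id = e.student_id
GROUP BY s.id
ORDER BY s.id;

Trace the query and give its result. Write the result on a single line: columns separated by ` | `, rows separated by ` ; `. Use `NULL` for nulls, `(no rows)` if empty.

Art | 5 ; Physics | 2 ; Art | 0 ; Chemistry | 2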